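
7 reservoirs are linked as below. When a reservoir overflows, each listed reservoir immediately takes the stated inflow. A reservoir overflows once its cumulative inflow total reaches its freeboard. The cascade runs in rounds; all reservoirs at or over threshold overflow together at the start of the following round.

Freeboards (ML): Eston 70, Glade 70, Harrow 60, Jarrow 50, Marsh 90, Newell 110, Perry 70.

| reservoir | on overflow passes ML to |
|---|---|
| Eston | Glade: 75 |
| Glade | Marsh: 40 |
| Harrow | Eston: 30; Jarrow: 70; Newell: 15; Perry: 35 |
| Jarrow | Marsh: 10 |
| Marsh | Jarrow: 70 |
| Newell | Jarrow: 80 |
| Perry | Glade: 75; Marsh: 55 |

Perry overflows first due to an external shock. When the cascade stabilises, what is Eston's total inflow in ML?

0

Round 1 — Perry overflows (initial).
  Glade: +75 → 75 ≥ 70
  Marsh: +55 → 55 < 90
Round 2 — Glade overflows.
  Marsh: +40 → 95 ≥ 90
Round 3 — Marsh overflows.
  Jarrow: +70 → 70 ≥ 50
Round 4 — Jarrow overflows.
No further overflows.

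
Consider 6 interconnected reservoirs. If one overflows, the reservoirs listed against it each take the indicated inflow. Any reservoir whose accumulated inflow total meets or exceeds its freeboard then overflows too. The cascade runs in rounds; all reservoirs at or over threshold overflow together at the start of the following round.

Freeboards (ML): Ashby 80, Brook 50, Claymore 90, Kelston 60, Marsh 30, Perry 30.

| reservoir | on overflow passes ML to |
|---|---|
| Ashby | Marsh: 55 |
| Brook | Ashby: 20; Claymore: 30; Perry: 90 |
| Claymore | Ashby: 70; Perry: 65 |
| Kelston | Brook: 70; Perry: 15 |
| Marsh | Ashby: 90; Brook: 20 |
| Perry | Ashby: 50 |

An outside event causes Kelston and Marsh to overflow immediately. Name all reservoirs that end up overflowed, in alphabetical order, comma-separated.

Round 1 — Kelston, Marsh overflow (initial).
  Ashby: +90 → 90 ≥ 80
  Brook: +70+20 → 90 ≥ 50
  Perry: +15 → 15 < 30
Round 2 — Ashby, Brook overflow.
  Claymore: +30 → 30 < 90
  Perry: +90 → 105 ≥ 30
Round 3 — Perry overflows.
No further overflows.

Ashby, Brook, Kelston, Marsh, Perry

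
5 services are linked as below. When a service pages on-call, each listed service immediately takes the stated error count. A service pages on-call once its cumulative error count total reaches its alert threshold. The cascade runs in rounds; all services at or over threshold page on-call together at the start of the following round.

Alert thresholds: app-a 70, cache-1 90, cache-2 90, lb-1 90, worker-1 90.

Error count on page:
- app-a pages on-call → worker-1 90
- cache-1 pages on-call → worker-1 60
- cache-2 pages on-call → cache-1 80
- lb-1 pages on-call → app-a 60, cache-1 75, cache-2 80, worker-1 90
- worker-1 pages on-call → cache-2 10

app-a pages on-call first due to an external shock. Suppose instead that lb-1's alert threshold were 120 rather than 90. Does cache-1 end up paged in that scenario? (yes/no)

With lb-1's alert threshold at 120:
Round 1 — app-a pages on-call (initial).
  worker-1: +90 → 90 ≥ 90
Round 2 — worker-1 pages on-call.
  cache-2: +10 → 10 < 90
No further pages.

no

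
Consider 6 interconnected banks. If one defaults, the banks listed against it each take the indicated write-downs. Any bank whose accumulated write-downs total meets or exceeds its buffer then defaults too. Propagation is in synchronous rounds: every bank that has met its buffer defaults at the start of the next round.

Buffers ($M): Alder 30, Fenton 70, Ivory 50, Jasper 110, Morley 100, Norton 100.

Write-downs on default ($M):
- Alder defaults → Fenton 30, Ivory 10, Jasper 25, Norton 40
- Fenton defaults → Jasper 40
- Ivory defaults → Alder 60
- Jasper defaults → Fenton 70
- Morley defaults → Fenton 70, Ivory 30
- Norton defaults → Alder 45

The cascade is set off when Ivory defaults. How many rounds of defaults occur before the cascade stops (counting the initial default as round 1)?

Round 1 — Ivory defaults (initial).
  Alder: +60 → 60 ≥ 30
Round 2 — Alder defaults.
  Fenton: +30 → 30 < 70
  Jasper: +25 → 25 < 110
  Norton: +40 → 40 < 100
No further defaults.

2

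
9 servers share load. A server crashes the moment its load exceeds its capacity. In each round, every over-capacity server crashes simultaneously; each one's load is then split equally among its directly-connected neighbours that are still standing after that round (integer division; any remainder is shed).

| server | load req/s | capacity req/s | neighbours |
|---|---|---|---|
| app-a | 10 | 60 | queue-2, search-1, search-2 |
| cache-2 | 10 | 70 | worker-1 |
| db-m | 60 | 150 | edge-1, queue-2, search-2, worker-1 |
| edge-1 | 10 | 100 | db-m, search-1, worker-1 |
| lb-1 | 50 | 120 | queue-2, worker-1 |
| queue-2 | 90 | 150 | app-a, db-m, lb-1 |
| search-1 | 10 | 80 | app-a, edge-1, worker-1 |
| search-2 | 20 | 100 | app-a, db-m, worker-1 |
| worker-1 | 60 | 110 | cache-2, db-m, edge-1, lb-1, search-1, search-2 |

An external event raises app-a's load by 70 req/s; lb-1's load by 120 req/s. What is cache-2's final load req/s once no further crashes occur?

39

Round 1 — app-a at 80 > 60; lb-1 at 170 > 120. app-a, lb-1 crash.
  app-a sheds 80 req/s to queue-2, search-1, search-2: 26 each (2 lost).
    queue-2: 90+26 = 116 ≤ 150
    search-1: 10+26 = 36 ≤ 80
    search-2: 20+26 = 46 ≤ 100
  lb-1 sheds 170 req/s to queue-2, worker-1: 85 each.
    queue-2: 116+85 = 201 > 150
    worker-1: 60+85 = 145 > 110
Round 2 — queue-2, worker-1 crash.
  queue-2 sheds 201 req/s to db-m: 201 each.
    db-m: 60+201 = 261 > 150
  worker-1 sheds 145 req/s to cache-2, db-m, edge-1, search-1, search-2: 29 each.
    cache-2: 10+29 = 39 ≤ 70
    db-m: 261+29 = 290 > 150
    edge-1: 10+29 = 39 ≤ 100
    search-1: 36+29 = 65 ≤ 80
    search-2: 46+29 = 75 ≤ 100
Round 3 — db-m crashes.
  db-m sheds 290 req/s to edge-1, search-2: 145 each.
    edge-1: 39+145 = 184 > 100
    search-2: 75+145 = 220 > 100
Round 4 — edge-1, search-2 crash.
  edge-1 sheds 184 req/s to search-1: 184 each.
    search-1: 65+184 = 249 > 80
  search-2 sheds 220 req/s: no online neighbours, lost.
Round 5 — search-1 crashes.
  search-1 sheds 249 req/s: no online neighbours, lost.
No further crashes.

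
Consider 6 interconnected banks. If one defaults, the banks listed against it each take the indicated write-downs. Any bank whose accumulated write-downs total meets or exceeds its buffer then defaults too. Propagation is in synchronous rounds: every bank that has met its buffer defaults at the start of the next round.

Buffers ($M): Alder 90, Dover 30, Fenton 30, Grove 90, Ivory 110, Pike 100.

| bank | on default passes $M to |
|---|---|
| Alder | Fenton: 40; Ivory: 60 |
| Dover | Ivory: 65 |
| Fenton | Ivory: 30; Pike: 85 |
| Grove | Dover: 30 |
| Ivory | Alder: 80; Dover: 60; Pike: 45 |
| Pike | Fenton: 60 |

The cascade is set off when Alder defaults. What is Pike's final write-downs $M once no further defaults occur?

Round 1 — Alder defaults (initial).
  Fenton: +40 → 40 ≥ 30
  Ivory: +60 → 60 < 110
Round 2 — Fenton defaults.
  Ivory: +30 → 90 < 110
  Pike: +85 → 85 < 100
No further defaults.

85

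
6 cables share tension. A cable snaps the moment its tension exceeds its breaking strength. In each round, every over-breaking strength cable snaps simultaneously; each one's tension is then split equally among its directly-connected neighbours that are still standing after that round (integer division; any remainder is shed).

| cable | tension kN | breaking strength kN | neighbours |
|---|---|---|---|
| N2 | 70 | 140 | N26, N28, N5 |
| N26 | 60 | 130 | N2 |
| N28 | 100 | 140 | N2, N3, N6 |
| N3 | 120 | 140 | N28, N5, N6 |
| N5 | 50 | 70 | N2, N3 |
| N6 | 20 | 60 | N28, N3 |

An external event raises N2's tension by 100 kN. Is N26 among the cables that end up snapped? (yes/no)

Round 1 — N2 at 170 > 140. N2 snaps.
  N2 sheds 170 kN to N26, N28, N5: 56 each (2 lost).
    N26: 60+56 = 116 ≤ 130
    N28: 100+56 = 156 > 140
    N5: 50+56 = 106 > 70
Round 2 — N28, N5 snap.
  N28 sheds 156 kN to N3, N6: 78 each.
    N3: 120+78 = 198 > 140
    N6: 20+78 = 98 > 60
  N5 sheds 106 kN to N3: 106 each.
    N3: 198+106 = 304 > 140
Round 3 — N3, N6 snap.
  N3 sheds 304 kN: no online neighbours, lost.
  N6 sheds 98 kN: no online neighbours, lost.
No further breaks.

no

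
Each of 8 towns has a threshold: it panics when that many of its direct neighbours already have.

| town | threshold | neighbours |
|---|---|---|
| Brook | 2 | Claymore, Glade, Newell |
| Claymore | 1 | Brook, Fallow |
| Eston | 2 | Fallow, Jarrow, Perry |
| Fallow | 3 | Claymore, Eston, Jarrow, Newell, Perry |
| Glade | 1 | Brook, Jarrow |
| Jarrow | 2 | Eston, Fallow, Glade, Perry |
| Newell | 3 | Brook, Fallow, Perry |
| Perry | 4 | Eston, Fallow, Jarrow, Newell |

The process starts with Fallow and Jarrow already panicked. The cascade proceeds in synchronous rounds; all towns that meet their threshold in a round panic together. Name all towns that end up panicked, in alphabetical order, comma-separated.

Brook, Claymore, Eston, Fallow, Glade, Jarrow

Round 1 — Fallow, Jarrow panic (initial).
Round 2 — checking thresholds:
  Claymore: 1 of 2 neighbours ≥ 1, panics.
  Eston: 2 of 3 neighbours ≥ 2, panics.
  Glade: 1 of 2 neighbours ≥ 1, panics.
  Newell: 1 of 3 neighbours < 3, holds.
  Perry: 2 of 4 neighbours < 4, holds.
Round 3 — checking thresholds:
  Brook: 2 of 3 neighbours ≥ 2, panics.
  Newell: 1 of 3 neighbours < 3, holds.
  Perry: 3 of 4 neighbours < 4, holds.
Round 4 — no new panics; cascade stops.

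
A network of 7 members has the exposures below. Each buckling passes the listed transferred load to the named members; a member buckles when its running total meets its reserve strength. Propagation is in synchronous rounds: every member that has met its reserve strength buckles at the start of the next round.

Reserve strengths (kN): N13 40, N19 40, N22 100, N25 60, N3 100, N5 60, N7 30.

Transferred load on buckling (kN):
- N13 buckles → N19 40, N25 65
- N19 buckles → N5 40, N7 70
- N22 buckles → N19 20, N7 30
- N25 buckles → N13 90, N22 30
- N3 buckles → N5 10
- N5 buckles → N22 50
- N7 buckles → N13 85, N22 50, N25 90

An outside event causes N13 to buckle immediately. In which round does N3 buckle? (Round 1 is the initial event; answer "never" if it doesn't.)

never

Round 1 — N13 buckles (initial).
  N19: +40 → 40 ≥ 40
  N25: +65 → 65 ≥ 60
Round 2 — N19, N25 buckle.
  N22: +30 → 30 < 100
  N5: +40 → 40 < 60
  N7: +70 → 70 ≥ 30
Round 3 — N7 buckles.
  N22: +50 → 80 < 100
No further bucklings.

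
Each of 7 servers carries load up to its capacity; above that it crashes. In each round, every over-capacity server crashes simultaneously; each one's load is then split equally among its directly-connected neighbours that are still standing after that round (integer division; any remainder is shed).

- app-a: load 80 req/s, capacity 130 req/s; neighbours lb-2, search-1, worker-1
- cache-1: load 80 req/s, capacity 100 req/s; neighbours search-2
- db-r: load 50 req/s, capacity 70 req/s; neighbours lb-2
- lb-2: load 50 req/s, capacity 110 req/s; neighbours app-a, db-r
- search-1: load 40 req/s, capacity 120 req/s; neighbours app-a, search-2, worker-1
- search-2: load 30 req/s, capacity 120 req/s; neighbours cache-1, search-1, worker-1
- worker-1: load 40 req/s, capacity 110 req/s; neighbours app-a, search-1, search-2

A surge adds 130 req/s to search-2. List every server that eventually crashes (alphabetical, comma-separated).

Round 1 — search-2 at 160 > 120. search-2 crashes.
  search-2 sheds 160 req/s to cache-1, search-1, worker-1: 53 each (1 lost).
    cache-1: 80+53 = 133 > 100
    search-1: 40+53 = 93 ≤ 120
    worker-1: 40+53 = 93 ≤ 110
Round 2 — cache-1 crashes.
  cache-1 sheds 133 req/s: no online neighbours, lost.
No further crashes.

cache-1, search-2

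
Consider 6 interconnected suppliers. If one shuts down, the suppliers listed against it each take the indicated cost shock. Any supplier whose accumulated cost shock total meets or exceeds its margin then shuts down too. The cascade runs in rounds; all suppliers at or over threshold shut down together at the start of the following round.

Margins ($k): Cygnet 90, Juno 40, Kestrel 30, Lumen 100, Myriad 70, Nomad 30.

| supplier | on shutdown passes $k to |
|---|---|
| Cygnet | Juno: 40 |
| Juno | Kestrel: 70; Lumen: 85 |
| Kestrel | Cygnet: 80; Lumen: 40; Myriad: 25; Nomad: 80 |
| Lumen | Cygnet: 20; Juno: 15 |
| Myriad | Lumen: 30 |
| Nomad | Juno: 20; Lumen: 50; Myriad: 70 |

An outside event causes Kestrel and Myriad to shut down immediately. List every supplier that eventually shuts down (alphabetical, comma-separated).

Round 1 — Kestrel, Myriad shut down (initial).
  Cygnet: +80 → 80 < 90
  Lumen: +40+30 → 70 < 100
  Nomad: +80 → 80 ≥ 30
Round 2 — Nomad shuts down.
  Juno: +20 → 20 < 40
  Lumen: +50 → 120 ≥ 100
Round 3 — Lumen shuts down.
  Cygnet: +20 → 100 ≥ 90
  Juno: +15 → 35 < 40
Round 4 — Cygnet shuts down.
  Juno: +40 → 75 ≥ 40
Round 5 — Juno shuts down.
No further shutdowns.

Cygnet, Juno, Kestrel, Lumen, Myriad, Nomad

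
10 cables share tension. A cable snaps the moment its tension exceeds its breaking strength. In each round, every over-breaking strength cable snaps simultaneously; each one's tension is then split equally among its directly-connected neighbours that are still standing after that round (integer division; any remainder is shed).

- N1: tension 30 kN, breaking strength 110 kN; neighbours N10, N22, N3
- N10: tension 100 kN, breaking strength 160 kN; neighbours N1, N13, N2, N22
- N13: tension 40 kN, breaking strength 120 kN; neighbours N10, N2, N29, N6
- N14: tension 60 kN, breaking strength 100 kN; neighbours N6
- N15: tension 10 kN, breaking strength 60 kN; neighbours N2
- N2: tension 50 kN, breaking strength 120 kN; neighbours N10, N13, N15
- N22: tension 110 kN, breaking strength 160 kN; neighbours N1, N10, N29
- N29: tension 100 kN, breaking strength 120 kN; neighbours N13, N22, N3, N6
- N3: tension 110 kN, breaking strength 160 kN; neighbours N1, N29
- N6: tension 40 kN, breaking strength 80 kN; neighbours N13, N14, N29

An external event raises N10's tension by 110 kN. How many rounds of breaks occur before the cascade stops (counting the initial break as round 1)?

Round 1 — N10 at 210 > 160. N10 snaps.
  N10 sheds 210 kN to N1, N13, N2, N22: 52 each (2 lost).
    N1: 30+52 = 82 ≤ 110
    N13: 40+52 = 92 ≤ 120
    N2: 50+52 = 102 ≤ 120
    N22: 110+52 = 162 > 160
Round 2 — N22 snaps.
  N22 sheds 162 kN to N1, N29: 81 each.
    N1: 82+81 = 163 > 110
    N29: 100+81 = 181 > 120
Round 3 — N1, N29 snap.
  N1 sheds 163 kN to N3: 163 each.
    N3: 110+163 = 273 > 160
  N29 sheds 181 kN to N13, N3, N6: 60 each (1 lost).
    N13: 92+60 = 152 > 120
    N3: 273+60 = 333 > 160
    N6: 40+60 = 100 > 80
Round 4 — N13, N3, N6 snap.
  N13 sheds 152 kN to N2: 152 each.
    N2: 102+152 = 254 > 120
  N3 sheds 333 kN: no online neighbours, lost.
  N6 sheds 100 kN to N14: 100 each.
    N14: 60+100 = 160 > 100
Round 5 — N14, N2 snap.
  N14 sheds 160 kN: no online neighbours, lost.
  N2 sheds 254 kN to N15: 254 each.
    N15: 10+254 = 264 > 60
Round 6 — N15 snaps.
  N15 sheds 264 kN: no online neighbours, lost.
No further breaks.

6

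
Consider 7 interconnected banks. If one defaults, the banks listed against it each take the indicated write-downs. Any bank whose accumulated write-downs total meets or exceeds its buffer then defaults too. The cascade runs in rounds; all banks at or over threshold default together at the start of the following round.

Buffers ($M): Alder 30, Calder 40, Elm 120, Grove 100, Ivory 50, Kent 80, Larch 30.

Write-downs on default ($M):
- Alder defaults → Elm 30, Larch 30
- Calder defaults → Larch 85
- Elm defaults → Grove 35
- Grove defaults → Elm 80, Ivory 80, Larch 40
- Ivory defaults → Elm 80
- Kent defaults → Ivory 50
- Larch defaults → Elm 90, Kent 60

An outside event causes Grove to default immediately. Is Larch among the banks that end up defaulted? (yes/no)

yes

Round 1 — Grove defaults (initial).
  Elm: +80 → 80 < 120
  Ivory: +80 → 80 ≥ 50
  Larch: +40 → 40 ≥ 30
Round 2 — Ivory, Larch default.
  Elm: +80+90 → 250 ≥ 120
  Kent: +60 → 60 < 80
Round 3 — Elm defaults.
No further defaults.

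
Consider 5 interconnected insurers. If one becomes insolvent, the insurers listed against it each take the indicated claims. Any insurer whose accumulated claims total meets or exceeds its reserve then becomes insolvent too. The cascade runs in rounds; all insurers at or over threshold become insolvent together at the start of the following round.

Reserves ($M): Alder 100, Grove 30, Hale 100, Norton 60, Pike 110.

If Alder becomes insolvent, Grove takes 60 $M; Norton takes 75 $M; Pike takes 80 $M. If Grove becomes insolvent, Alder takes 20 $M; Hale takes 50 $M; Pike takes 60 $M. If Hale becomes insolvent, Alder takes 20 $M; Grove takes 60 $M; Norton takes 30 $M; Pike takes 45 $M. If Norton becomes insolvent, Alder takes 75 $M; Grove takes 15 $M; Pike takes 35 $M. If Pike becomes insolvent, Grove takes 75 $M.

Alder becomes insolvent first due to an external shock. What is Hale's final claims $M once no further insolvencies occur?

50

Round 1 — Alder becomes insolvent (initial).
  Grove: +60 → 60 ≥ 30
  Norton: +75 → 75 ≥ 60
  Pike: +80 → 80 < 110
Round 2 — Grove, Norton become insolvent.
  Hale: +50 → 50 < 100
  Pike: +60+35 → 175 ≥ 110
Round 3 — Pike becomes insolvent.
No further insolvencies.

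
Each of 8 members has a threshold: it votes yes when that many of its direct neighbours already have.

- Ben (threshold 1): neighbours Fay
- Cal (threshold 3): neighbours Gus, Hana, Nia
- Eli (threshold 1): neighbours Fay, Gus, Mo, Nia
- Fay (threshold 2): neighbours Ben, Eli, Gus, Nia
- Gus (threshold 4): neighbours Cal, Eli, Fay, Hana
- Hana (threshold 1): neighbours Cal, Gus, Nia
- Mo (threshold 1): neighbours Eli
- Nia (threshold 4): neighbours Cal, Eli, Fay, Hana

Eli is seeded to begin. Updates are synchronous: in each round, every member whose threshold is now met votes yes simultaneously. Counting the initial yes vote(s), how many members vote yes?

2

Round 1 — Eli votes yes (initial).
Round 2 — checking thresholds:
  Fay: 1 of 4 neighbours < 2, below threshold.
  Gus: 1 of 4 neighbours < 4, below threshold.
  Mo: 1 of 1 neighbours ≥ 1, votes yes.
  Nia: 1 of 4 neighbours < 4, below threshold.
Round 3 — no new yes votes; cascade stops.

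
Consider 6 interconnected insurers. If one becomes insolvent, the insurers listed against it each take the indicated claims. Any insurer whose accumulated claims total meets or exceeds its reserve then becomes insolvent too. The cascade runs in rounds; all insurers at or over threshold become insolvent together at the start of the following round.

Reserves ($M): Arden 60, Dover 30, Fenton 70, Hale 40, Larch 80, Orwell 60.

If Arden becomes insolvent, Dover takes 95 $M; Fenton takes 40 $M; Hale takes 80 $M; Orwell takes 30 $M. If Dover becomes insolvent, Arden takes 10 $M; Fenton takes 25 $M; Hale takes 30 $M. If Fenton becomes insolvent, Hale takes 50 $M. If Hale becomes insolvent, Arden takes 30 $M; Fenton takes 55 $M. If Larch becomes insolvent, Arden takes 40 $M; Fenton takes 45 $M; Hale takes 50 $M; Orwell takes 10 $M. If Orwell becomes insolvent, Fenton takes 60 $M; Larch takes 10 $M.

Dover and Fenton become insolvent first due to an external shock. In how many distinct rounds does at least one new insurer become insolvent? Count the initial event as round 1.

Round 1 — Dover, Fenton become insolvent (initial).
  Arden: +10 → 10 < 60
  Hale: +30+50 → 80 ≥ 40
Round 2 — Hale becomes insolvent.
  Arden: +30 → 40 < 60
No further insolvencies.

2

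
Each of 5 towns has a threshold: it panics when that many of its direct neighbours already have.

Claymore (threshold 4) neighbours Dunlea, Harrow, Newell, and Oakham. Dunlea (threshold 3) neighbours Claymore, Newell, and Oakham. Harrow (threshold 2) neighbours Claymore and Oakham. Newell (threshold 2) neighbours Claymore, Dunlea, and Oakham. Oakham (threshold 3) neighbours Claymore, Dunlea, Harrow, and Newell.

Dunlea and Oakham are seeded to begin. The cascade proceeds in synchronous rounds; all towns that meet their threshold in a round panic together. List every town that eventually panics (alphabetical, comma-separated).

Round 1 — Dunlea, Oakham panic (initial).
Round 2 — checking thresholds:
  Claymore: 2 of 4 neighbours < 4, below threshold.
  Harrow: 1 of 2 neighbours < 2, below threshold.
  Newell: 2 of 3 neighbours ≥ 2, panics.
Round 3 — no new panics; cascade stops.

Dunlea, Newell, Oakham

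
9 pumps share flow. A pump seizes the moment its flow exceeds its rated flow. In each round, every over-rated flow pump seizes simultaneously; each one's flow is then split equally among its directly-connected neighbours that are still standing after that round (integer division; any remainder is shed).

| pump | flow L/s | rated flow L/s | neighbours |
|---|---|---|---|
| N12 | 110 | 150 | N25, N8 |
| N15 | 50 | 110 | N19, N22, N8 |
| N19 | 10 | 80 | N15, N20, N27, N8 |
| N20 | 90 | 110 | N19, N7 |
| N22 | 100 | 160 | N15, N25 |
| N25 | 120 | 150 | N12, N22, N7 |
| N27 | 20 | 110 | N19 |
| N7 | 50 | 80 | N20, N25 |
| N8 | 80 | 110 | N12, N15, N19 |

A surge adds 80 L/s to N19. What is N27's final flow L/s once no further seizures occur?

Round 1 — N19 at 90 > 80. N19 seizes.
  N19 sheds 90 L/s to N15, N20, N27, N8: 22 each (2 lost).
    N15: 50+22 = 72 ≤ 110
    N20: 90+22 = 112 > 110
    N27: 20+22 = 42 ≤ 110
    N8: 80+22 = 102 ≤ 110
Round 2 — N20 seizes.
  N20 sheds 112 L/s to N7: 112 each.
    N7: 50+112 = 162 > 80
Round 3 — N7 seizes.
  N7 sheds 162 L/s to N25: 162 each.
    N25: 120+162 = 282 > 150
Round 4 — N25 seizes.
  N25 sheds 282 L/s to N12, N22: 141 each.
    N12: 110+141 = 251 > 150
    N22: 100+141 = 241 > 160
Round 5 — N12, N22 seize.
  N12 sheds 251 L/s to N8: 251 each.
    N8: 102+251 = 353 > 110
  N22 sheds 241 L/s to N15: 241 each.
    N15: 72+241 = 313 > 110
Round 6 — N15, N8 seize.
  N15 sheds 313 L/s: no online neighbours, lost.
  N8 sheds 353 L/s: no online neighbours, lost.
No further seizures.

42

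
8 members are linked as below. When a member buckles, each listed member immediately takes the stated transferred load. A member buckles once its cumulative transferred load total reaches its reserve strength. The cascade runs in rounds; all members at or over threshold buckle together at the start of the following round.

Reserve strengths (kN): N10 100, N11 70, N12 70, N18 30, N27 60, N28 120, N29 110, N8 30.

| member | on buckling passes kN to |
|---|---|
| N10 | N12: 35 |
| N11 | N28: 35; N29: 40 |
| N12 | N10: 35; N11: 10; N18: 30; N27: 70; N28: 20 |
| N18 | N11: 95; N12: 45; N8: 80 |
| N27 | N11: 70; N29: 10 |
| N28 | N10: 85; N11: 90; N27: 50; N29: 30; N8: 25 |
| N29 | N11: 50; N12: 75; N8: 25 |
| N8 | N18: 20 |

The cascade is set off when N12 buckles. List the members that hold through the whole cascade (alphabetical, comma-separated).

N10, N28, N29

Round 1 — N12 buckles (initial).
  N10: +35 → 35 < 100
  N11: +10 → 10 < 70
  N18: +30 → 30 ≥ 30
  N27: +70 → 70 ≥ 60
  N28: +20 → 20 < 120
Round 2 — N18, N27 buckle.
  N11: +95+70 → 175 ≥ 70
  N29: +10 → 10 < 110
  N8: +80 → 80 ≥ 30
Round 3 — N11, N8 buckle.
  N28: +35 → 55 < 120
  N29: +40 → 50 < 110
No further bucklings.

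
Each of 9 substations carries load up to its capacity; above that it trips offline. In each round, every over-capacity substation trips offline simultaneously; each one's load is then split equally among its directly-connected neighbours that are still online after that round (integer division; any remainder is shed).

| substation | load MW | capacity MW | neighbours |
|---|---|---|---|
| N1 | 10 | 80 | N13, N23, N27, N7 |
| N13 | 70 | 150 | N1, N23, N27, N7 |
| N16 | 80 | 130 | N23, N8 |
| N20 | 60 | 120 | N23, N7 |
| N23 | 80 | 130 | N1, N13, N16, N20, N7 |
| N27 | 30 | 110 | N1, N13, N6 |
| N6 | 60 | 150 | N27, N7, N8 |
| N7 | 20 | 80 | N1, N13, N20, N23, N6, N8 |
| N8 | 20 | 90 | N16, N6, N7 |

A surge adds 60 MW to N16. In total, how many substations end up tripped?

Round 1 — N16 at 140 > 130. N16 trips offline.
  N16 sheds 140 MW to N23, N8: 70 each.
    N23: 80+70 = 150 > 130
    N8: 20+70 = 90 ≤ 90
Round 2 — N23 trips offline.
  N23 sheds 150 MW to N1, N13, N20, N7: 37 each (2 lost).
    N1: 10+37 = 47 ≤ 80
    N13: 70+37 = 107 ≤ 150
    N20: 60+37 = 97 ≤ 120
    N7: 20+37 = 57 ≤ 80
No further trips.

2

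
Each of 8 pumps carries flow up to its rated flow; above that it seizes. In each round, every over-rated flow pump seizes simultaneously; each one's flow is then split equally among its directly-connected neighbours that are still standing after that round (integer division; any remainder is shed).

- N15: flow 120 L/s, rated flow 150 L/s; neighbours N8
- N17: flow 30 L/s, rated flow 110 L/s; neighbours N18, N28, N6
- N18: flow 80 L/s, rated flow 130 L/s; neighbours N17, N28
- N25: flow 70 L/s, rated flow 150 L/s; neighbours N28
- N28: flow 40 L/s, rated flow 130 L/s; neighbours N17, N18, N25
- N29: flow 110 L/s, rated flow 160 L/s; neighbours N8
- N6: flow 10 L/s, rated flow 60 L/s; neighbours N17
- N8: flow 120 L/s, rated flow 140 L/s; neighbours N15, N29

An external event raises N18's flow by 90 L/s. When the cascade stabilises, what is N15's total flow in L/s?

Round 1 — N18 at 170 > 130. N18 seizes.
  N18 sheds 170 L/s to N17, N28: 85 each.
    N17: 30+85 = 115 > 110
    N28: 40+85 = 125 ≤ 130
Round 2 — N17 seizes.
  N17 sheds 115 L/s to N28, N6: 57 each (1 lost).
    N28: 125+57 = 182 > 130
    N6: 10+57 = 67 > 60
Round 3 — N28, N6 seize.
  N28 sheds 182 L/s to N25: 182 each.
    N25: 70+182 = 252 > 150
  N6 sheds 67 L/s: no online neighbours, lost.
Round 4 — N25 seizes.
  N25 sheds 252 L/s: no online neighbours, lost.
No further seizures.

120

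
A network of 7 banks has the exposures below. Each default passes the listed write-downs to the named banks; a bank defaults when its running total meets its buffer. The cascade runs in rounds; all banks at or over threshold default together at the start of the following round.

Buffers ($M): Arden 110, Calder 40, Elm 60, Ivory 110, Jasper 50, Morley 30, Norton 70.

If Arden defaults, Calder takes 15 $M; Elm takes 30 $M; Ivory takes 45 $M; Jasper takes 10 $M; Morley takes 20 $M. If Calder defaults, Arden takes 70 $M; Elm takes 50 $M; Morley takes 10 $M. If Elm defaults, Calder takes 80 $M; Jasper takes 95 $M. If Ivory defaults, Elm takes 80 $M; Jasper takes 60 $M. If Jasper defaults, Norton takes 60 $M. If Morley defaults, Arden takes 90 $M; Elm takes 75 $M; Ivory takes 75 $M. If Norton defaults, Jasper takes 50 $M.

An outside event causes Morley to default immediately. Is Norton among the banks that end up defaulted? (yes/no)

Round 1 — Morley defaults (initial).
  Arden: +90 → 90 < 110
  Elm: +75 → 75 ≥ 60
  Ivory: +75 → 75 < 110
Round 2 — Elm defaults.
  Calder: +80 → 80 ≥ 40
  Jasper: +95 → 95 ≥ 50
Round 3 — Calder, Jasper default.
  Arden: +70 → 160 ≥ 110
  Norton: +60 → 60 < 70
Round 4 — Arden defaults.
  Ivory: +45 → 120 ≥ 110
Round 5 — Ivory defaults.
No further defaults.

no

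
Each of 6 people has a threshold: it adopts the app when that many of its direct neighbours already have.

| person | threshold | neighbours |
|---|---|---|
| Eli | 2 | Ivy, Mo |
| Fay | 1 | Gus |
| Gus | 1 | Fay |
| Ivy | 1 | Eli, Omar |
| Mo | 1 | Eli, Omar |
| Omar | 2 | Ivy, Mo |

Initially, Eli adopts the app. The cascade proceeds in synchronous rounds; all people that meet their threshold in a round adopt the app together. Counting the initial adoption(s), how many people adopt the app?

Round 1 — Eli adopts the app (initial).
Round 2 — checking thresholds:
  Ivy: 1 of 2 neighbours ≥ 1, adopts the app.
  Mo: 1 of 2 neighbours ≥ 1, adopts the app.
Round 3 — checking thresholds:
  Omar: 2 of 2 neighbours ≥ 2, adopts the app.
Round 4 — no new adoptions; cascade stops.

4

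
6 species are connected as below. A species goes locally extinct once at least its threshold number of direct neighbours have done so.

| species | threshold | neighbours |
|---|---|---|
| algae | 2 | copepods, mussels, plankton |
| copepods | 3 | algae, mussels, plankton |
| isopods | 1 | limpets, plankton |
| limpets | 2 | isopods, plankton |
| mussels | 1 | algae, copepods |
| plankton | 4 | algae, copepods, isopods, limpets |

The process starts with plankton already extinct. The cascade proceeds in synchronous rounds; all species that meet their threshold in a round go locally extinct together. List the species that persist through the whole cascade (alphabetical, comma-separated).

algae, copepods, mussels

Round 1 — plankton goes locally extinct (initial).
Round 2 — checking thresholds:
  algae: 1 of 3 neighbours < 2, holds.
  copepods: 1 of 3 neighbours < 3, holds.
  isopods: 1 of 2 neighbours ≥ 1, goes locally extinct.
  limpets: 1 of 2 neighbours < 2, holds.
Round 3 — checking thresholds:
  algae: 1 of 3 neighbours < 2, holds.
  copepods: 1 of 3 neighbours < 3, holds.
  limpets: 2 of 2 neighbours ≥ 2, goes locally extinct.
Round 4 — no new extinctions; cascade stops.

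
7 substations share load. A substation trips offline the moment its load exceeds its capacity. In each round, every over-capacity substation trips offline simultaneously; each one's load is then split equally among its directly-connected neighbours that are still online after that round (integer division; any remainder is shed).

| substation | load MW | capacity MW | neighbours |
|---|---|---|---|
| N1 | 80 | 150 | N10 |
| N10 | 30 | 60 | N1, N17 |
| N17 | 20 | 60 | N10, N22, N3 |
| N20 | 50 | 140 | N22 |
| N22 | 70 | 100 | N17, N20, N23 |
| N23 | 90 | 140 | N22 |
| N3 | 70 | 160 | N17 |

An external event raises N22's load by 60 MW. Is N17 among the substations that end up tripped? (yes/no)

Round 1 — N22 at 130 > 100. N22 trips offline.
  N22 sheds 130 MW to N17, N20, N23: 43 each (1 lost).
    N17: 20+43 = 63 > 60
    N20: 50+43 = 93 ≤ 140
    N23: 90+43 = 133 ≤ 140
Round 2 — N17 trips offline.
  N17 sheds 63 MW to N10, N3: 31 each (1 lost).
    N10: 30+31 = 61 > 60
    N3: 70+31 = 101 ≤ 160
Round 3 — N10 trips offline.
  N10 sheds 61 MW to N1: 61 each.
    N1: 80+61 = 141 ≤ 150
No further trips.

yes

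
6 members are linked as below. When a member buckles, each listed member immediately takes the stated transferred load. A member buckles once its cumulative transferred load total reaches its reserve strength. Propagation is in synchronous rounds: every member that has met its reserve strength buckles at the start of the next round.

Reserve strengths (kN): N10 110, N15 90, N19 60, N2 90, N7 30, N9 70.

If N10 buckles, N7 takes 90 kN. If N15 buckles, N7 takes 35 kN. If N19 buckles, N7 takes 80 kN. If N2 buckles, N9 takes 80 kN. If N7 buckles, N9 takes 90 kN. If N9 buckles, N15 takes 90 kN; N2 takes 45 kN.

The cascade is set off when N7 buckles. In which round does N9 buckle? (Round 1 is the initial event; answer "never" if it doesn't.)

2

Round 1 — N7 buckles (initial).
  N9: +90 → 90 ≥ 70
Round 2 — N9 buckles.
  N15: +90 → 90 ≥ 90
  N2: +45 → 45 < 90
Round 3 — N15 buckles.
No further bucklings.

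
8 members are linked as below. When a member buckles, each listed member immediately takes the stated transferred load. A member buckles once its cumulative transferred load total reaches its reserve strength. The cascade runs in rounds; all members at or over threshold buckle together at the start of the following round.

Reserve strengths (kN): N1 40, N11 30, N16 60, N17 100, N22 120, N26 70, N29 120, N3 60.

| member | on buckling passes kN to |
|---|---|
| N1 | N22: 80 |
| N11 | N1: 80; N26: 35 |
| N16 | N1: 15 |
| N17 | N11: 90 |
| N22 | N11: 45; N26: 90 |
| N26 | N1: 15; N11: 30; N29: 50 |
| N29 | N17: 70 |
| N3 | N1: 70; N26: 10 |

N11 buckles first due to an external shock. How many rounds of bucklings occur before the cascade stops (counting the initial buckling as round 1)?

2

Round 1 — N11 buckles (initial).
  N1: +80 → 80 ≥ 40
  N26: +35 → 35 < 70
Round 2 — N1 buckles.
  N22: +80 → 80 < 120
No further bucklings.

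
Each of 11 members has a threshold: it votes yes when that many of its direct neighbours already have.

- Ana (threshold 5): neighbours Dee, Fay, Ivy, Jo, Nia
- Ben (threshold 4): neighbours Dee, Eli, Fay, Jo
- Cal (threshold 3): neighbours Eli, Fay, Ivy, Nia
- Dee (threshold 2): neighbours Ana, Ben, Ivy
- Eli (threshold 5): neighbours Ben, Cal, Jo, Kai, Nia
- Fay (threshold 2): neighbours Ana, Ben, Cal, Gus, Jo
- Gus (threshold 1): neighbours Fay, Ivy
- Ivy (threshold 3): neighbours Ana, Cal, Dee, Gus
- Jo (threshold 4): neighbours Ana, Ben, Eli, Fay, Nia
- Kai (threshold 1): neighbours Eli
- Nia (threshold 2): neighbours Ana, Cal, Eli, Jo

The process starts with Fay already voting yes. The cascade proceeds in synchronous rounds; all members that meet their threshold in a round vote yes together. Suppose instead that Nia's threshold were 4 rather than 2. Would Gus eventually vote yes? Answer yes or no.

yes

With Nia's threshold at 4:
Round 1 — Fay votes yes (initial).
Round 2 — checking thresholds:
  Ana: 1 of 5 neighbours < 5, below threshold.
  Ben: 1 of 4 neighbours < 4, below threshold.
  Cal: 1 of 4 neighbours < 3, below threshold.
  Gus: 1 of 2 neighbours ≥ 1, votes yes.
  Jo: 1 of 5 neighbours < 4, below threshold.
Round 3 — no new yes votes; cascade stops.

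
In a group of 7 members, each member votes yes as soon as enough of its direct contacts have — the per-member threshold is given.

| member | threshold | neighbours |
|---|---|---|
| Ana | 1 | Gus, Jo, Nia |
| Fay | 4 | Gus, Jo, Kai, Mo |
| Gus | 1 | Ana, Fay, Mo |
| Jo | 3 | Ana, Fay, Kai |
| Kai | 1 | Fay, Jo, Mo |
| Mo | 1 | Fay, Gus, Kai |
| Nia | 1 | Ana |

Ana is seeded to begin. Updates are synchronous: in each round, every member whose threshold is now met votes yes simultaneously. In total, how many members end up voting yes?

Round 1 — Ana votes yes (initial).
Round 2 — checking thresholds:
  Gus: 1 of 3 neighbours ≥ 1, votes yes.
  Jo: 1 of 3 neighbours < 3, below threshold.
  Nia: 1 of 1 neighbours ≥ 1, votes yes.
Round 3 — checking thresholds:
  Fay: 1 of 4 neighbours < 4, below threshold.
  Jo: 1 of 3 neighbours < 3, below threshold.
  Mo: 1 of 3 neighbours ≥ 1, votes yes.
Round 4 — checking thresholds:
  Fay: 2 of 4 neighbours < 4, below threshold.
  Jo: 1 of 3 neighbours < 3, below threshold.
  Kai: 1 of 3 neighbours ≥ 1, votes yes.
Round 5 — no new yes votes; cascade stops.

5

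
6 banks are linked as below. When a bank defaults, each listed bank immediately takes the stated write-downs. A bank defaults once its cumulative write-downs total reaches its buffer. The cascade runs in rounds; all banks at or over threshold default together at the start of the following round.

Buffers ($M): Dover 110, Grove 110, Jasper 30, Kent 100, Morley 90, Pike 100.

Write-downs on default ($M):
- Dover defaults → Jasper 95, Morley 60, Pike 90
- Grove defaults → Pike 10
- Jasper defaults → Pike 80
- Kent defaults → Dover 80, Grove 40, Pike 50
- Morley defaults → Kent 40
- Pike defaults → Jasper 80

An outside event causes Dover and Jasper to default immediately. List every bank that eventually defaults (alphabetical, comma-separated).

Round 1 — Dover, Jasper default (initial).
  Morley: +60 → 60 < 90
  Pike: +90+80 → 170 ≥ 100
Round 2 — Pike defaults.
No further defaults.

Dover, Jasper, Pike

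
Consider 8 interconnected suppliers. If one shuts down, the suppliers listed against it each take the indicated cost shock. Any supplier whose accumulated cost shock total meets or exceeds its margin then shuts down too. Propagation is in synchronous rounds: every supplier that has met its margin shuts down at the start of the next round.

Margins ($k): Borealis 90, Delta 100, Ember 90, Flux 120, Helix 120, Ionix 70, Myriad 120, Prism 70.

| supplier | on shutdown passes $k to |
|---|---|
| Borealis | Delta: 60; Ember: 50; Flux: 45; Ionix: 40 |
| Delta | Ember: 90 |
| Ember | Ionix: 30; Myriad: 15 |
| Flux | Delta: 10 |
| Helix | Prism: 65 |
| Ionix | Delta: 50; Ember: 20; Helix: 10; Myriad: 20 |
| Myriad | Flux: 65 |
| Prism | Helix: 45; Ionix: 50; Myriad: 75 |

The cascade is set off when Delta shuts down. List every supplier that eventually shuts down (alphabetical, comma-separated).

Round 1 — Delta shuts down (initial).
  Ember: +90 → 90 ≥ 90
Round 2 — Ember shuts down.
  Ionix: +30 → 30 < 70
  Myriad: +15 → 15 < 120
No further shutdowns.

Delta, Ember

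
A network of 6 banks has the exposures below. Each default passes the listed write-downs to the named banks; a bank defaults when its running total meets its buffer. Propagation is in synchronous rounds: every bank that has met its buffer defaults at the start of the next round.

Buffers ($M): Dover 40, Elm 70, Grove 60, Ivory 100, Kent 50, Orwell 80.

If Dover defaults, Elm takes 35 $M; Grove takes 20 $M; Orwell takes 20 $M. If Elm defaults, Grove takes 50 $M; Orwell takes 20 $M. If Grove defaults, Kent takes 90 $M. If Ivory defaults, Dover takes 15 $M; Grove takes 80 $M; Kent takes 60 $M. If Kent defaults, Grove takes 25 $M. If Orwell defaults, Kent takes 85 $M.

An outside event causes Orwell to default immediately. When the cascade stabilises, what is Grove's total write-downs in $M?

Round 1 — Orwell defaults (initial).
  Kent: +85 → 85 ≥ 50
Round 2 — Kent defaults.
  Grove: +25 → 25 < 60
No further defaults.

25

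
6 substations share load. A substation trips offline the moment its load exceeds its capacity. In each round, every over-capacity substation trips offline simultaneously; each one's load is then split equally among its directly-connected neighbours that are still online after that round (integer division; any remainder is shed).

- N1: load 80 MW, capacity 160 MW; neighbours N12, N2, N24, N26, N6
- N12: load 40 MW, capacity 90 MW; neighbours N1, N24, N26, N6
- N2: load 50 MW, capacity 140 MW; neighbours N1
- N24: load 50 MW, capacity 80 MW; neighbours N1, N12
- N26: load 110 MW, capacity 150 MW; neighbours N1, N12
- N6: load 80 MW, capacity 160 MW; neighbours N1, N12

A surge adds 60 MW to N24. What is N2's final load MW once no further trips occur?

Round 1 — N24 at 110 > 80. N24 trips offline.
  N24 sheds 110 MW to N1, N12: 55 each.
    N1: 80+55 = 135 ≤ 160
    N12: 40+55 = 95 > 90
Round 2 — N12 trips offline.
  N12 sheds 95 MW to N1, N26, N6: 31 each (2 lost).
    N1: 135+31 = 166 > 160
    N26: 110+31 = 141 ≤ 150
    N6: 80+31 = 111 ≤ 160
Round 3 — N1 trips offline.
  N1 sheds 166 MW to N2, N26, N6: 55 each (1 lost).
    N2: 50+55 = 105 ≤ 140
    N26: 141+55 = 196 > 150
    N6: 111+55 = 166 > 160
Round 4 — N26, N6 trip offline.
  N26 sheds 196 MW: no online neighbours, lost.
  N6 sheds 166 MW: no online neighbours, lost.
No further trips.

105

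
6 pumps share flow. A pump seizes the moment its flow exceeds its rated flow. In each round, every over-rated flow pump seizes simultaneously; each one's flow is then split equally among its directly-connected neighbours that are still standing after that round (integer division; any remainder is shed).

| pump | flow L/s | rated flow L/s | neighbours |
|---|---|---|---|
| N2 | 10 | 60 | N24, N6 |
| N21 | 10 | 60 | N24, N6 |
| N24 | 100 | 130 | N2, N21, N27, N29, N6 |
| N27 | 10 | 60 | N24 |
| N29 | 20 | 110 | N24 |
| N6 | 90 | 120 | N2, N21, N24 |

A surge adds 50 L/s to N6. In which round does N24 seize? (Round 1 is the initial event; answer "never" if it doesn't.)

2

Round 1 — N6 at 140 > 120. N6 seizes.
  N6 sheds 140 L/s to N2, N21, N24: 46 each (2 lost).
    N2: 10+46 = 56 ≤ 60
    N21: 10+46 = 56 ≤ 60
    N24: 100+46 = 146 > 130
Round 2 — N24 seizes.
  N24 sheds 146 L/s to N2, N21, N27, N29: 36 each (2 lost).
    N2: 56+36 = 92 > 60
    N21: 56+36 = 92 > 60
    N27: 10+36 = 46 ≤ 60
    N29: 20+36 = 56 ≤ 110
Round 3 — N2, N21 seize.
  N2 sheds 92 L/s: no online neighbours, lost.
  N21 sheds 92 L/s: no online neighbours, lost.
No further seizures.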